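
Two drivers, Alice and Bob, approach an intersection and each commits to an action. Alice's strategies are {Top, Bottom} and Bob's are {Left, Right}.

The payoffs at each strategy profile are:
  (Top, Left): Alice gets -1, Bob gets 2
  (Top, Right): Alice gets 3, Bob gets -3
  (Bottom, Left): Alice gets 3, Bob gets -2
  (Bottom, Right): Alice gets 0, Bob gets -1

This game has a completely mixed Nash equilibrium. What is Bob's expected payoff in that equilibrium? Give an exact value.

First find p, the probability Alice plays Top, from Bob's indifference between Left and Right: 2p − 2(1−p) = −3p − (1−p), giving p = 1/6.
Since Bob is indifferent in equilibrium, Bob's expected payoff equals the payoff from either column against (1/6, 5/6). Using Left: 2(1/6) − 2(5/6) = -4/3.

-4/3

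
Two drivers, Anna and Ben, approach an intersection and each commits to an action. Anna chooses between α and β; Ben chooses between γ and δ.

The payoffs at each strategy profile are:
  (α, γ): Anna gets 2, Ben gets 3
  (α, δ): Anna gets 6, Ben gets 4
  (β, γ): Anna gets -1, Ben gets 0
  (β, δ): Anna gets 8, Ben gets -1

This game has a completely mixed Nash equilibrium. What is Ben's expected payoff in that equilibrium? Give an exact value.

3/2

First find p, the probability Anna plays α, from Ben's indifference between γ and δ: 3p = 4p − (1−p), giving p = 1/2.
Since Ben is indifferent in equilibrium, Ben's expected payoff equals the payoff from either column against (1/2, 1/2). Using γ: 3(1/2) = 3/2.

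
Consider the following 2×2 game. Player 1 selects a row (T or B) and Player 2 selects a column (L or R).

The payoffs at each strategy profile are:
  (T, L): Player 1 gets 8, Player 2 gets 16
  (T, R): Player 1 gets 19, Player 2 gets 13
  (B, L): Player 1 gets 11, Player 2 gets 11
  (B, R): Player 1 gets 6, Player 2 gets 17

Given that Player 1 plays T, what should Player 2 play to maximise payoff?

L

Against T, Player 2 earns 16 from L and 13 from R.
So L is the best response.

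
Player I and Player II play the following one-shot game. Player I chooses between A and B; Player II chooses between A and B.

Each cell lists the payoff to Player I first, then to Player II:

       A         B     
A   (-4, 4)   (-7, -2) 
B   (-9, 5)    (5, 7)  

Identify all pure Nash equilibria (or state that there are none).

(A, A): Player I gets -4 ≥ -9 from B, and Player II gets 4 ≥ -2 from B — Nash equilibrium.
(A, B): Player I prefers B (5 > -7); Player II prefers A (4 > -2) — not an equilibrium.
(B, A): Player I prefers A (-4 > -9); Player II prefers B (7 > 5) — not an equilibrium.
(B, B): Player I gets 5 ≥ -7 from A, and Player II gets 7 ≥ 5 from A — Nash equilibrium.

(A, A) and (B, B)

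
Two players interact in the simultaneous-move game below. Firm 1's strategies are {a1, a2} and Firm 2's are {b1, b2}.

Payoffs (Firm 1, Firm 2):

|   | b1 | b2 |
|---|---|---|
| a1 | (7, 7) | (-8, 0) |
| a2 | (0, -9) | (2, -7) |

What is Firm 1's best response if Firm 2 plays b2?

a2

Against b2, Firm 1 earns -8 from a1 and 2 from a2.
So a2 is the best response.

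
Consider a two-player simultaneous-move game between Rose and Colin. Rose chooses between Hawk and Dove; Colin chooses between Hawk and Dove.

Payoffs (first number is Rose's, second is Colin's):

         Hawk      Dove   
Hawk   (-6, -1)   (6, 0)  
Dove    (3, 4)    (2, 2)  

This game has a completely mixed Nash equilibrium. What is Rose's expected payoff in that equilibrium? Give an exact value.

30/13

First find q, the probability Colin plays Hawk, from Rose's indifference between Hawk and Dove: −6q + 6(1−q) = 3q + 2(1−q), giving q = 4/13.
Since Rose is indifferent in equilibrium, Rose's expected payoff equals the payoff from either row against (4/13, 9/13). Using Hawk: −6(4/13) + 6(9/13) = 30/13.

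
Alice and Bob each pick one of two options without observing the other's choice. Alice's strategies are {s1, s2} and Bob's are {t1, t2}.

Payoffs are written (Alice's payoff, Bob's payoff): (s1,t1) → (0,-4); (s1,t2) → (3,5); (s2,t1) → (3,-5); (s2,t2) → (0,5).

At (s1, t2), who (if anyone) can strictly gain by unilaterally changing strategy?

Alice at (s1, t2) earns 3; deviating to s2 yields 0 — not better.
Bob earns 5; deviating to t1 yields -4 — not better.
Neither player can strictly improve; the profile is a Nash equilibrium.

Neither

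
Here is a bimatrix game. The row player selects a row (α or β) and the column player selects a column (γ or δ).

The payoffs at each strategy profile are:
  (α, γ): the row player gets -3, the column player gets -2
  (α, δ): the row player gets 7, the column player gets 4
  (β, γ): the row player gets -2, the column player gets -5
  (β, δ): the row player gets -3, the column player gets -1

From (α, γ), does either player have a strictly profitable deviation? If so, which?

The row player at (α, γ) earns -3; deviating to β yields -2 — a strict improvement.
The column player earns -2; deviating to δ yields 4 — a strict improvement.
Both the row player and the column player have strictly profitable deviations.

Both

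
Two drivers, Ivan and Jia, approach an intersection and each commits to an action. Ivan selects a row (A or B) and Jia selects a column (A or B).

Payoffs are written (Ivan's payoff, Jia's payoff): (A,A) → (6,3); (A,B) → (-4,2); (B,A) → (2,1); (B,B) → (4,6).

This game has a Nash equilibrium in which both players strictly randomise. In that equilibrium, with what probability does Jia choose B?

1/3

Let y be the probability that Jia plays A. In a completely mixed equilibrium, Ivan must be indifferent between A and B.
Ivan's expected payoff from A is 6y − 4(1−y); from B it is 2y + 4(1−y).
Setting these equal: 10y − 4 = −2y + 4, so y = 2/3.
Therefore Jia plays B with probability 1 − 2/3 = 1/3.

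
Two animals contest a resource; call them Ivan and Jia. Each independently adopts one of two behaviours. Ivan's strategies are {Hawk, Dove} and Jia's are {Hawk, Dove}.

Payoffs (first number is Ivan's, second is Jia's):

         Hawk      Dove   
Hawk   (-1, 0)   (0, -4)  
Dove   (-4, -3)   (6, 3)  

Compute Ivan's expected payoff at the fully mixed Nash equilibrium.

-2/3

First find y, the probability Jia plays Hawk, from Ivan's indifference between Hawk and Dove: −y = −4y + 6(1−y), giving y = 2/3.
Since Ivan is indifferent in equilibrium, Ivan's expected payoff equals the payoff from either row against (2/3, 1/3). Using Hawk: −(2/3) = -2/3.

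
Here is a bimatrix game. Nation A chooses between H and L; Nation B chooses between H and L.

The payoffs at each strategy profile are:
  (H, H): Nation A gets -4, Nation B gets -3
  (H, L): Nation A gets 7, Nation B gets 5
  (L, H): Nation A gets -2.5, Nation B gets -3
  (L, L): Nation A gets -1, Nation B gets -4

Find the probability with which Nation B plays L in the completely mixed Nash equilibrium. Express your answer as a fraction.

3/19

Let q be the probability that Nation B plays H. In a completely mixed equilibrium, Nation A must be indifferent between H and L.
Nation A's expected payoff from H is −4q + 7(1−q); from L it is −2.5q − (1−q).
Setting these equal: −11q + 7 = −1.5q − 1, so q = 16/19.
Therefore Nation B plays L with probability 1 − 16/19 = 3/19.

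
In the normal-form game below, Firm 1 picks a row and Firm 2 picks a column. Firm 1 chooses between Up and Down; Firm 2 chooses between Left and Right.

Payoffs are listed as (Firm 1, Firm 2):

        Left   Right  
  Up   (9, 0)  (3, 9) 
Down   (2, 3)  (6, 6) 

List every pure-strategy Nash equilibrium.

(Down, Right)

(Up, Left): Firm 2 prefers Right (9 > 0) — not an equilibrium.
(Up, Right): Firm 1 prefers Down (6 > 3) — not an equilibrium.
(Down, Left): Firm 1 prefers Up (9 > 2); Firm 2 prefers Right (6 > 3) — not an equilibrium.
(Down, Right): Firm 1 gets 6 ≥ 3 from Up, and Firm 2 gets 6 ≥ 3 from Left — Nash equilibrium.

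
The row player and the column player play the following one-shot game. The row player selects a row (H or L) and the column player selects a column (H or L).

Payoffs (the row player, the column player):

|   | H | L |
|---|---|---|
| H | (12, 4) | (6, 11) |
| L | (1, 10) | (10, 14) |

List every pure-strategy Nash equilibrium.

(L, L)

(H, H): the column player prefers L (11 > 4) — not an equilibrium.
(H, L): the row player prefers L (10 > 6) — not an equilibrium.
(L, H): the row player prefers H (12 > 1); the column player prefers L (14 > 10) — not an equilibrium.
(L, L): the row player gets 10 ≥ 6 from H, and the column player gets 14 ≥ 10 from H — Nash equilibrium.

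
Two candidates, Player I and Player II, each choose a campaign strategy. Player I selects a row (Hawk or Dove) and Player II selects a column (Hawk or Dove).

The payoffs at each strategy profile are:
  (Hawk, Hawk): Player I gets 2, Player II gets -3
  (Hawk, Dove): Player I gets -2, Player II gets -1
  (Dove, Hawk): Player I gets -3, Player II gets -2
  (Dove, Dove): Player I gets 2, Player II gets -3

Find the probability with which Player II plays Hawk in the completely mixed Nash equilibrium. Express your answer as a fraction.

4/9

Let q be the probability that Player II plays Hawk. In a completely mixed equilibrium, Player I must be indifferent between Hawk and Dove.
Player I's expected payoff from Hawk is 2q − 2(1−q); from Dove it is −3q + 2(1−q).
Setting these equal: 4q − 2 = −5q + 2, so q = 4/9.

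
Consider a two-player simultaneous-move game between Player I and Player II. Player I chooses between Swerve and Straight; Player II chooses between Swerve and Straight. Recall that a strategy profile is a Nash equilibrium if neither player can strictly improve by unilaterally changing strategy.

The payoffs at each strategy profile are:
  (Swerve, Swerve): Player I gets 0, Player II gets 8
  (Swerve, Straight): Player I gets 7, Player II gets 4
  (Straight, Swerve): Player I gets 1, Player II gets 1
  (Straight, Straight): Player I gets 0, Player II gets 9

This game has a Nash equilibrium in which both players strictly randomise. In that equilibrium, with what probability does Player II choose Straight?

Let q be the probability that Player II plays Swerve. In a completely mixed equilibrium, Player I must be indifferent between Swerve and Straight.
Player I's expected payoff from Swerve is 7(1−q); from Straight it is q.
Setting these equal: −7q + 7 = q, so q = 7/8.
Therefore Player II plays Straight with probability 1 − 7/8 = 1/8.

1/8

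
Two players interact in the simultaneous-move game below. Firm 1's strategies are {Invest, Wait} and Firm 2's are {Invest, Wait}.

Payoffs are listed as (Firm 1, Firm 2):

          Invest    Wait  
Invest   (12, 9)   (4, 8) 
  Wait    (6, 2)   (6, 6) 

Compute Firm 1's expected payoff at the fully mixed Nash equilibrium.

6

First find y, the probability Firm 2 plays Invest, from Firm 1's indifference between Invest and Wait: 12y + 4(1−y) = 6y + 6(1−y), giving y = 1/4.
Since Firm 1 is indifferent in equilibrium, Firm 1's expected payoff equals the payoff from either row against (1/4, 3/4). Using Invest: 12(1/4) + 4(3/4) = 6.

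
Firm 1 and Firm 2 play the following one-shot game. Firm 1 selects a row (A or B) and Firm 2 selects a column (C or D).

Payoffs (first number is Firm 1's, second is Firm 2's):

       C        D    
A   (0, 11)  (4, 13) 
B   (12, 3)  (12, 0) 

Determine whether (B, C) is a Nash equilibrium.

At (B, C), Firm 1 earns 12; switching to A would give 0, so Firm 1 has no profitable deviation.
Firm 2 earns 3; switching to D would give 0, so Firm 2 has no profitable deviation.
Neither player can gain by a unilateral deviation, so this profile is a Nash equilibrium.

Yes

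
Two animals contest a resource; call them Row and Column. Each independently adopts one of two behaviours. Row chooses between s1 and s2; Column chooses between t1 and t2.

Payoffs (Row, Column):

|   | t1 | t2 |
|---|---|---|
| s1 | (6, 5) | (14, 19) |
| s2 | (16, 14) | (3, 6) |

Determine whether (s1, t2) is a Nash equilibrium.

At (s1, t2), Row earns 14; switching to s2 would give 3, so Row has no profitable deviation.
Column earns 19; switching to t1 would give 5, so Column has no profitable deviation.
Neither player can gain by a unilateral deviation, so this profile is a Nash equilibrium.

Yes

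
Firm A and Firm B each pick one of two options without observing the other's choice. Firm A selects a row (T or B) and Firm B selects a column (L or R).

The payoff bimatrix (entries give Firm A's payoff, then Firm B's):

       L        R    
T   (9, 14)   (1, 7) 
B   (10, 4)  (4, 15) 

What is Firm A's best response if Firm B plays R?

B

Against R, Firm A earns 1 from T and 4 from B.
So B is the best response.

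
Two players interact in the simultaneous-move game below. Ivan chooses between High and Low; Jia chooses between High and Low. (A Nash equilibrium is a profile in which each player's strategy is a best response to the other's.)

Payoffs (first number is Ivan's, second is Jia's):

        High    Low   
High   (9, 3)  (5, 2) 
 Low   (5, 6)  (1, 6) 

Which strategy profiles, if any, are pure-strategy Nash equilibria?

(High, High): Ivan gets 9 ≥ 5 from Low, and Jia gets 3 ≥ 2 from Low — Nash equilibrium.
(High, Low): Jia prefers High (3 > 2) — not an equilibrium.
(Low, High): Ivan prefers High (9 > 5) — not an equilibrium.
(Low, Low): Ivan prefers High (5 > 1) — not an equilibrium.

(High, High)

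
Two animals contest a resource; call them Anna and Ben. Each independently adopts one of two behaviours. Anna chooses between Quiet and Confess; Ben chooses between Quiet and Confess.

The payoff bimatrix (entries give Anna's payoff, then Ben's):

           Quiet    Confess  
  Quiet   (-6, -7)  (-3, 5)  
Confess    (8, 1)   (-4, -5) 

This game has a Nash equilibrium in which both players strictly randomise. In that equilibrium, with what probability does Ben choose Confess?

Let q be the probability that Ben plays Quiet. In a completely mixed equilibrium, Anna must be indifferent between Quiet and Confess.
Anna's expected payoff from Quiet is −6q − 3(1−q); from Confess it is 8q − 4(1−q).
Setting these equal: −3q − 3 = 12q − 4, so q = 1/15.
Therefore Ben plays Confess with probability 1 − 1/15 = 14/15.

14/15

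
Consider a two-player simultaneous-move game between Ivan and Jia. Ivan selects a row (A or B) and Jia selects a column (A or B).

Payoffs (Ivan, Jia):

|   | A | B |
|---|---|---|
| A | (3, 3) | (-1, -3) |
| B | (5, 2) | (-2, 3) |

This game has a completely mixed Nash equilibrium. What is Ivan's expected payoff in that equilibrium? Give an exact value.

1/3

First find y, the probability Jia plays A, from Ivan's indifference between A and B: 3y − (1−y) = 5y − 2(1−y), giving y = 1/3.
Since Ivan is indifferent in equilibrium, Ivan's expected payoff equals the payoff from either row against (1/3, 2/3). Using A: 3(1/3) − (2/3) = 1/3.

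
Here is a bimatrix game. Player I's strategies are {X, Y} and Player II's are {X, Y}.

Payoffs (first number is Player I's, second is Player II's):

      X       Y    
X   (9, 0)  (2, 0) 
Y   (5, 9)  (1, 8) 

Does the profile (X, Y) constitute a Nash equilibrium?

Yes

At (X, Y), Player I earns 2; switching to Y would give 1, so Player I has no profitable deviation.
Player II earns 0; switching to X would give 0, so Player II has no profitable deviation.
Neither player can gain by a unilateral deviation, so this profile is a Nash equilibrium.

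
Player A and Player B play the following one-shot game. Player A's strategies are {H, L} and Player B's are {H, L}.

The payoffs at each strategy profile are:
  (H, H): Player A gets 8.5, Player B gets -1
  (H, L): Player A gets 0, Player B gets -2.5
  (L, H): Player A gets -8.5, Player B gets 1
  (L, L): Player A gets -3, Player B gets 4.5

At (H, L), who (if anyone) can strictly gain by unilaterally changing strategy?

Player A at (H, L) earns 0; deviating to L yields -3 — not better.
Player B earns -2.5; deviating to H yields -1 — a strict improvement.
Only Player B has a strictly profitable deviation.

Player B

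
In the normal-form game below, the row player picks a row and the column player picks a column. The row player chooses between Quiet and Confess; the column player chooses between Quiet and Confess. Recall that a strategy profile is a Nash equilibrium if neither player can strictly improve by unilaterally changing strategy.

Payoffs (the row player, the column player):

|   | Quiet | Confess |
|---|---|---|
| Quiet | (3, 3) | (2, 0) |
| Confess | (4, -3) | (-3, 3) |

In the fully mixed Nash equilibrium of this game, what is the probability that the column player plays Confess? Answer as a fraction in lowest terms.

1/6

Let c be the probability that the column player plays Quiet. In a completely mixed equilibrium, the row player must be indifferent between Quiet and Confess.
The row player's expected payoff from Quiet is 3c + 2(1−c); from Confess it is 4c − 3(1−c).
Setting these equal: c + 2 = 7c − 3, so c = 5/6.
Therefore the column player plays Confess with probability 1 − 5/6 = 1/6.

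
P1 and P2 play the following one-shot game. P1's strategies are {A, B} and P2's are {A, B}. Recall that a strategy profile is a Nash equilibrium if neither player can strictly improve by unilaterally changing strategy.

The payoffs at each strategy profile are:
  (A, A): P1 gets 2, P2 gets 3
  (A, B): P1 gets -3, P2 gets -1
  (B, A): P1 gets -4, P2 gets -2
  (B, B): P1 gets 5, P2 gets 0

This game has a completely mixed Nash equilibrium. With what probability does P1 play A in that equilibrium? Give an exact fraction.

Let r be the probability that P1 plays A. In a completely mixed equilibrium, P2 must be indifferent between A and B.
P2's expected payoff from A is 3r − 2(1−r); from B it is −r.
Setting these equal: 5r − 2 = −r, so r = 1/3.

1/3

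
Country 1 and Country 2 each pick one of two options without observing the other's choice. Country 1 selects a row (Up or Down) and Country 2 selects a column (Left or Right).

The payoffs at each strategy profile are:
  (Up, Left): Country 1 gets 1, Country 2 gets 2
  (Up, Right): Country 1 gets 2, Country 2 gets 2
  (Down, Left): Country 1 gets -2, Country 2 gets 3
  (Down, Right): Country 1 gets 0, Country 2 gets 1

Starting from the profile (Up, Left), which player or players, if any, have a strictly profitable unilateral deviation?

Country 1 at (Up, Left) earns 1; deviating to Down yields -2 — not better.
Country 2 earns 2; deviating to Right yields 2 — not better.
Neither player can strictly improve; the profile is a Nash equilibrium.

Neither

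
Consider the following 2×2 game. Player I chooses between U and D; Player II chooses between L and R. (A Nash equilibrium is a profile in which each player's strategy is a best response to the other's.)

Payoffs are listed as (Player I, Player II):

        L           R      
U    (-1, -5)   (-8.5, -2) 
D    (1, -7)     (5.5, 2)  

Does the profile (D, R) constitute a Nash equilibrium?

Yes

At (D, R), Player I earns 5.5; switching to U would give -8.5, so Player I has no profitable deviation.
Player II earns 2; switching to L would give -7, so Player II has no profitable deviation.
Neither player can gain by a unilateral deviation, so this profile is a Nash equilibrium.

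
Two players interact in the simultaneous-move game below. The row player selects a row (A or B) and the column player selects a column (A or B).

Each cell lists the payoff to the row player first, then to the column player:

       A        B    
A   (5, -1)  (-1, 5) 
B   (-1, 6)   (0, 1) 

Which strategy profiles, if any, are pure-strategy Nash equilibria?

(A, A): the column player prefers B (5 > -1) — not an equilibrium.
(A, B): the row player prefers B (0 > -1) — not an equilibrium.
(B, A): the row player prefers A (5 > -1) — not an equilibrium.
(B, B): the column player prefers A (6 > 1) — not an equilibrium.

none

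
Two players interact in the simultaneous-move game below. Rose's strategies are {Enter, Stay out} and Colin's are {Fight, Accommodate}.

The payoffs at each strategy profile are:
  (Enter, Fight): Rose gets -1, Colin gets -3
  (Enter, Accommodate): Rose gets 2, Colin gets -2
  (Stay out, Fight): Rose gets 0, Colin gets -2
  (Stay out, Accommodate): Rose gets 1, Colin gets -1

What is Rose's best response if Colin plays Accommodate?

Enter

Against Accommodate, Rose earns 2 from Enter and 1 from Stay out.
So Enter is the best response.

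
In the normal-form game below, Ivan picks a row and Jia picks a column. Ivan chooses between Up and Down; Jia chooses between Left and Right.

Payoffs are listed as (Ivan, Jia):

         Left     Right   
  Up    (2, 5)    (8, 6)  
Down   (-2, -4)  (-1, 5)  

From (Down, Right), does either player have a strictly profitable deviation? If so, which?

Ivan

Ivan at (Down, Right) earns -1; deviating to Up yields 8 — a strict improvement.
Jia earns 5; deviating to Left yields -4 — not better.
Only Ivan has a strictly profitable deviation.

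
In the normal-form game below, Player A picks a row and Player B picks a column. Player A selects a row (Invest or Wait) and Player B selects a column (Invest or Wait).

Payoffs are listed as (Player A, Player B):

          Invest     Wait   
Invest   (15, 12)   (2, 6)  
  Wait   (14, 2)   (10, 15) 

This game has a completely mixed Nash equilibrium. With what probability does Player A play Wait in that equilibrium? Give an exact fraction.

Let r be the probability that Player A plays Invest. In a completely mixed equilibrium, Player B must be indifferent between Invest and Wait.
Player B's expected payoff from Invest is 12r + 2(1−r); from Wait it is 6r + 15(1−r).
Setting these equal: 10r + 2 = −9r + 15, so r = 13/19.
Therefore Player A plays Wait with probability 1 − 13/19 = 6/19.

6/19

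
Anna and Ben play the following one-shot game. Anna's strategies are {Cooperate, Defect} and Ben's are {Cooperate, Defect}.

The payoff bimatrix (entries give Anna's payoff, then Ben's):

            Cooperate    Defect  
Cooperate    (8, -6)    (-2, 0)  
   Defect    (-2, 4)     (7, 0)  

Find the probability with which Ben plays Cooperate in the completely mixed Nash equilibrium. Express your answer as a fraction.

9/19

Let q be the probability that Ben plays Cooperate. In a completely mixed equilibrium, Anna must be indifferent between Cooperate and Defect.
Anna's expected payoff from Cooperate is 8q − 2(1−q); from Defect it is −2q + 7(1−q).
Setting these equal: 10q − 2 = −9q + 7, so q = 9/19.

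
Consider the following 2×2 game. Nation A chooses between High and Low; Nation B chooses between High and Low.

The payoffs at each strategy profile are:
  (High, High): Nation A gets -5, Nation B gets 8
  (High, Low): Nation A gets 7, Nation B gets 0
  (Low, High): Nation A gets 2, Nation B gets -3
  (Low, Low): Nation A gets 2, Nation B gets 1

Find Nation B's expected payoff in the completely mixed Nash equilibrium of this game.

2/3

First find x, the probability Nation A plays High, from Nation B's indifference between High and Low: 8x − 3(1−x) = (1−x), giving x = 1/3.
Since Nation B is indifferent in equilibrium, Nation B's expected payoff equals the payoff from either column against (1/3, 2/3). Using High: 8(1/3) − 3(2/3) = 2/3.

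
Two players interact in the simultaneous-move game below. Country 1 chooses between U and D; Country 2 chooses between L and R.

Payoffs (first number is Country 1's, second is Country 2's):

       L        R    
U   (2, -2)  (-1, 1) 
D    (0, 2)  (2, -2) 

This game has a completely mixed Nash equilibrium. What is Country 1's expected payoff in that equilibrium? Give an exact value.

First find q, the probability Country 2 plays L, from Country 1's indifference between U and D: 2q − (1−q) = 2(1−q), giving q = 3/5.
Since Country 1 is indifferent in equilibrium, Country 1's expected payoff equals the payoff from either row against (3/5, 2/5). Using U: 2(3/5) − (2/5) = 4/5.

4/5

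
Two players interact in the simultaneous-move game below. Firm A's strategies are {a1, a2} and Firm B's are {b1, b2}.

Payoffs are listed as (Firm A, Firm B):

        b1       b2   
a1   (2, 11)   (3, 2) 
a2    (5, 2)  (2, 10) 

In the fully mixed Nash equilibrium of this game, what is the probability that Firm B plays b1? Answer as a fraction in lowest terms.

Let c be the probability that Firm B plays b1. In a completely mixed equilibrium, Firm A must be indifferent between a1 and a2.
Firm A's expected payoff from a1 is 2c + 3(1−c); from a2 it is 5c + 2(1−c).
Setting these equal: −c + 3 = 3c + 2, so c = 1/4.

1/4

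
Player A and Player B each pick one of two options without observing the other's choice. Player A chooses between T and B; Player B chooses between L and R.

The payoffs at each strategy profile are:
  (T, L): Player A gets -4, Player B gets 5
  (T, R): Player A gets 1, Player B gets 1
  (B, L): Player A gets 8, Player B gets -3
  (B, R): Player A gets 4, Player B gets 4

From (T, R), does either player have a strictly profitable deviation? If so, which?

Both

Player A at (T, R) earns 1; deviating to B yields 4 — a strict improvement.
Player B earns 1; deviating to L yields 5 — a strict improvement.
Both Player A and Player B have strictly profitable deviations.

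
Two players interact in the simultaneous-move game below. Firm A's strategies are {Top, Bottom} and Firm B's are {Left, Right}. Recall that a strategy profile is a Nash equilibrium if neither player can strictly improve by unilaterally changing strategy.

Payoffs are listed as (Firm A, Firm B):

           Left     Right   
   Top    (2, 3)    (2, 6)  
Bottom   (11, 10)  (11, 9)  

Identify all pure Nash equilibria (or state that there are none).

(Bottom, Left)

(Top, Left): Firm A prefers Bottom (11 > 2); Firm B prefers Right (6 > 3) — not an equilibrium.
(Top, Right): Firm A prefers Bottom (11 > 2) — not an equilibrium.
(Bottom, Left): Firm A gets 11 ≥ 2 from Top, and Firm B gets 10 ≥ 9 from Right — Nash equilibrium.
(Bottom, Right): Firm B prefers Left (10 > 9) — not an equilibrium.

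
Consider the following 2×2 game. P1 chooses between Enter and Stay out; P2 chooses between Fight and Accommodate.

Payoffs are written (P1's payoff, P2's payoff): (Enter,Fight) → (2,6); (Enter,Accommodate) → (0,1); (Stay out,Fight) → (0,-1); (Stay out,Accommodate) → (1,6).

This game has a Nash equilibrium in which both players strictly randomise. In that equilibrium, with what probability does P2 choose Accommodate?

2/3

Let y be the probability that P2 plays Fight. In a completely mixed equilibrium, P1 must be indifferent between Enter and Stay out.
P1's expected payoff from Enter is 2y; from Stay out it is (1−y).
Setting these equal: 2y = −y + 1, so y = 1/3.
Therefore P2 plays Accommodate with probability 1 − 1/3 = 2/3.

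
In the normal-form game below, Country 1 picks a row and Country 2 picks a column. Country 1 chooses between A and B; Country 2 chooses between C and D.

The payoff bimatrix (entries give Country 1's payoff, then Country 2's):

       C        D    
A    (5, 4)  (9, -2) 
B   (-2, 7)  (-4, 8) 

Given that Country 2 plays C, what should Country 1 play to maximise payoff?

A

Against C, Country 1 earns 5 from A and -2 from B.
So A is the best response.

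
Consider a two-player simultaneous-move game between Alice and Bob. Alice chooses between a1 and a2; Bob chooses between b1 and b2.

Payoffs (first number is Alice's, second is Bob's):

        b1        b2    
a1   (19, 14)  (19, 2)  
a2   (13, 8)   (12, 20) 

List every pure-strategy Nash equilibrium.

(a1, b1)

(a1, b1): Alice gets 19 ≥ 13 from a2, and Bob gets 14 ≥ 2 from b2 — Nash equilibrium.
(a1, b2): Bob prefers b1 (14 > 2) — not an equilibrium.
(a2, b1): Alice prefers a1 (19 > 13); Bob prefers b2 (20 > 8) — not an equilibrium.
(a2, b2): Alice prefers a1 (19 > 12) — not an equilibrium.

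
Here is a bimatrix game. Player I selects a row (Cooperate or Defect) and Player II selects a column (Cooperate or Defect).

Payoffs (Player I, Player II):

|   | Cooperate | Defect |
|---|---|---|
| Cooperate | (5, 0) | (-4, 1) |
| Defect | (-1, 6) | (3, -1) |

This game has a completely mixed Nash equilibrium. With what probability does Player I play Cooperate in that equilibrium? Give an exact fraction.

Let x be the probability that Player I plays Cooperate. In a completely mixed equilibrium, Player II must be indifferent between Cooperate and Defect.
Player II's expected payoff from Cooperate is 6(1−x); from Defect it is x − (1−x).
Setting these equal: −6x + 6 = 2x − 1, so x = 7/8.

7/8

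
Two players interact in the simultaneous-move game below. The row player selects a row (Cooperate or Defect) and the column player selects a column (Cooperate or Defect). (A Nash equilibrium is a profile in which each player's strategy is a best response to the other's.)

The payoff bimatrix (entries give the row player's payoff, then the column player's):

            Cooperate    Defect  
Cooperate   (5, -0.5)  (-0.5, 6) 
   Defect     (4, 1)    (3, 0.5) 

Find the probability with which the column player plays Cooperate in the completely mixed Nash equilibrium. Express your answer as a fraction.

7/9

Let c be the probability that the column player plays Cooperate. In a completely mixed equilibrium, the row player must be indifferent between Cooperate and Defect.
The row player's expected payoff from Cooperate is 5c − 0.5(1−c); from Defect it is 4c + 3(1−c).
Setting these equal: 5.5c − 0.5 = c + 3, so c = 7/9.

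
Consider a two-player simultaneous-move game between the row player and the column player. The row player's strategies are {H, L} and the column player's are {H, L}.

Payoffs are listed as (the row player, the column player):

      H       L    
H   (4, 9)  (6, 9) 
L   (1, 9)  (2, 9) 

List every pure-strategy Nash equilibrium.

(H, H) and (H, L)

(H, H): the row player gets 4 ≥ 1 from L, and the column player gets 9 ≥ 9 from L — Nash equilibrium.
(H, L): the row player gets 6 ≥ 2 from L, and the column player gets 9 ≥ 9 from H — Nash equilibrium.
(L, H): the row player prefers H (4 > 1) — not an equilibrium.
(L, L): the row player prefers H (6 > 2) — not an equilibrium.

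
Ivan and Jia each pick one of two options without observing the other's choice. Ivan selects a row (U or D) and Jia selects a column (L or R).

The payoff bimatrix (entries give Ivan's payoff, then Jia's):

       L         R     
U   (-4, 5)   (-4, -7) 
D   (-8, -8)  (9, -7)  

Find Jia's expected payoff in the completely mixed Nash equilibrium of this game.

First find p, the probability Ivan plays U, from Jia's indifference between L and R: 5p − 8(1−p) = −7p − 7(1−p), giving p = 1/13.
Since Jia is indifferent in equilibrium, Jia's expected payoff equals the payoff from either column against (1/13, 12/13). Using L: 5(1/13) − 8(12/13) = -7.

-7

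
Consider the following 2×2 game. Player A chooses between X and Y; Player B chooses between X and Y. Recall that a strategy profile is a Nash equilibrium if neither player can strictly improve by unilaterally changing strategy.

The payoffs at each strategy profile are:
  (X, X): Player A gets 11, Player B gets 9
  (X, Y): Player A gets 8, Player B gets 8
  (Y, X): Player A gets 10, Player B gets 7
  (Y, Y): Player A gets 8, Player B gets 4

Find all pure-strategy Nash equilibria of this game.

(X, X)

(X, X): Player A gets 11 ≥ 10 from Y, and Player B gets 9 ≥ 8 from Y — Nash equilibrium.
(X, Y): Player B prefers X (9 > 8) — not an equilibrium.
(Y, X): Player A prefers X (11 > 10) — not an equilibrium.
(Y, Y): Player B prefers X (7 > 4) — not an equilibrium.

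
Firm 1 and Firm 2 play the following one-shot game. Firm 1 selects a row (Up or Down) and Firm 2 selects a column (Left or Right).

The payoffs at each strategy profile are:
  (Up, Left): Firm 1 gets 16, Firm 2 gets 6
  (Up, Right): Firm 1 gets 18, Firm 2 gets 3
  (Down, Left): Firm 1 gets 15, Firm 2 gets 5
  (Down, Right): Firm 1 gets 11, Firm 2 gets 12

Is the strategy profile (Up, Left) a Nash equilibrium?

At (Up, Left), Firm 1 earns 16; switching to Down would give 15, so Firm 1 has no profitable deviation.
Firm 2 earns 6; switching to Right would give 3, so Firm 2 has no profitable deviation.
Neither player can gain by a unilateral deviation, so this profile is a Nash equilibrium.

Yes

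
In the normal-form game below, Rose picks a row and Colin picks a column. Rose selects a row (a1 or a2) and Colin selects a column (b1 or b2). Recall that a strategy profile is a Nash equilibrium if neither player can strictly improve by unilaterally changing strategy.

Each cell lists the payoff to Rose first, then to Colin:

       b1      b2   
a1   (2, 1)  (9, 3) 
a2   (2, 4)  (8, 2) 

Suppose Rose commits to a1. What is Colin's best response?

b2

Against a1, Colin earns 1 from b1 and 3 from b2.
So b2 is the best response.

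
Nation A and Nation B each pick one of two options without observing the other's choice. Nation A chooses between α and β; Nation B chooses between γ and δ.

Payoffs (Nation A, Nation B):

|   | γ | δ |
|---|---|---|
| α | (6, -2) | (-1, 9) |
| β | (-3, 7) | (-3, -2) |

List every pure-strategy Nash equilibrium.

(α, γ): Nation B prefers δ (9 > -2) — not an equilibrium.
(α, δ): Nation A gets -1 ≥ -3 from β, and Nation B gets 9 ≥ -2 from γ — Nash equilibrium.
(β, γ): Nation A prefers α (6 > -3) — not an equilibrium.
(β, δ): Nation A prefers α (-1 > -3); Nation B prefers γ (7 > -2) — not an equilibrium.

(α, δ)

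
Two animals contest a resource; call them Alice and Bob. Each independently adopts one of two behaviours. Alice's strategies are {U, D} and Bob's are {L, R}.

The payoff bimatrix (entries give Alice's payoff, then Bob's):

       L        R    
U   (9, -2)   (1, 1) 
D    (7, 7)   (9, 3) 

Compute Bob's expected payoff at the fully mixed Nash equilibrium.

First find p, the probability Alice plays U, from Bob's indifference between L and R: −2p + 7(1−p) = p + 3(1−p), giving p = 4/7.
Since Bob is indifferent in equilibrium, Bob's expected payoff equals the payoff from either column against (4/7, 3/7). Using L: −2(4/7) + 7(3/7) = 13/7.

13/7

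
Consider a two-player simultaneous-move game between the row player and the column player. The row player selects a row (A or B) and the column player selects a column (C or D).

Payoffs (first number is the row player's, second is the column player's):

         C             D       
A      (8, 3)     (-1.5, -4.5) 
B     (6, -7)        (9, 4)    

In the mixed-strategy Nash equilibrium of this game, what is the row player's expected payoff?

First find q, the probability the column player plays C, from the row player's indifference between A and B: 8q − 1.5(1−q) = 6q + 9(1−q), giving q = 21/25.
Since the row player is indifferent in equilibrium, the row player's expected payoff equals the payoff from either row against (21/25, 4/25). Using A: 8(21/25) − 1.5(4/25) = 162/25.

162/25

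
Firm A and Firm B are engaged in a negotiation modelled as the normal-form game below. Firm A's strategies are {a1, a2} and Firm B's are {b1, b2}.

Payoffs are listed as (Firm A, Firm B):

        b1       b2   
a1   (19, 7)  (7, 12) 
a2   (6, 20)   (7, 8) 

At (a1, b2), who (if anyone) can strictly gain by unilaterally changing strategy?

Neither

Firm A at (a1, b2) earns 7; deviating to a2 yields 7 — not better.
Firm B earns 12; deviating to b1 yields 7 — not better.
Neither player can strictly improve; the profile is a Nash equilibrium.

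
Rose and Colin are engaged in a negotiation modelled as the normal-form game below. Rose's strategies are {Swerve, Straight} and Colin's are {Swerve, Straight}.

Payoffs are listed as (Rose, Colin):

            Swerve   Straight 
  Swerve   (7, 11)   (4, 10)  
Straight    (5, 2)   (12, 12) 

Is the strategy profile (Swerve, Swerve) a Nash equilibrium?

At (Swerve, Swerve), Rose earns 7; switching to Straight would give 5, so Rose has no profitable deviation.
Colin earns 11; switching to Straight would give 10, so Colin has no profitable deviation.
Neither player can gain by a unilateral deviation, so this profile is a Nash equilibrium.

Yes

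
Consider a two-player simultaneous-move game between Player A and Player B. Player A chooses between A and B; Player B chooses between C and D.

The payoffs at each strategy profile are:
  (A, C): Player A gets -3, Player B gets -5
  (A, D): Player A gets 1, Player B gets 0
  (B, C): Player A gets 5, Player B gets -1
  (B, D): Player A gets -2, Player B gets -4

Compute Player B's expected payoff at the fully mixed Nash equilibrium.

-5/2

First find x, the probability Player A plays A, from Player B's indifference between C and D: −5x − (1−x) = −4(1−x), giving x = 3/8.
Since Player B is indifferent in equilibrium, Player B's expected payoff equals the payoff from either column against (3/8, 5/8). Using C: −5(3/8) − (5/8) = -5/2.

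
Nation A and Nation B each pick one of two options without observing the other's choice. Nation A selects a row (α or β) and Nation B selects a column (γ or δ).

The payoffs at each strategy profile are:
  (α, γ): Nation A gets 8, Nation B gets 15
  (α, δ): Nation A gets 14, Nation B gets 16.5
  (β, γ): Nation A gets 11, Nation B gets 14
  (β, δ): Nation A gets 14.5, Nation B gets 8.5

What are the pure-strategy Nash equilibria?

(β, γ)

(α, γ): Nation A prefers β (11 > 8); Nation B prefers δ (16.5 > 15) — not an equilibrium.
(α, δ): Nation A prefers β (14.5 > 14) — not an equilibrium.
(β, γ): Nation A gets 11 ≥ 8 from α, and Nation B gets 14 ≥ 8.5 from δ — Nash equilibrium.
(β, δ): Nation B prefers γ (14 > 8.5) — not an equilibrium.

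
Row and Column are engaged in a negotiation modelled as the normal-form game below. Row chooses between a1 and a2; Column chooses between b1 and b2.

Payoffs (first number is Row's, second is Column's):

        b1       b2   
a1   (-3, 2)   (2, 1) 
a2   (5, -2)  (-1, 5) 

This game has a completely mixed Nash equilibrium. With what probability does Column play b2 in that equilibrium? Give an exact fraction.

8/11

Let q be the probability that Column plays b1. In a completely mixed equilibrium, Row must be indifferent between a1 and a2.
Row's expected payoff from a1 is −3q + 2(1−q); from a2 it is 5q − (1−q).
Setting these equal: −5q + 2 = 6q − 1, so q = 3/11.
Therefore Column plays b2 with probability 1 − 3/11 = 8/11.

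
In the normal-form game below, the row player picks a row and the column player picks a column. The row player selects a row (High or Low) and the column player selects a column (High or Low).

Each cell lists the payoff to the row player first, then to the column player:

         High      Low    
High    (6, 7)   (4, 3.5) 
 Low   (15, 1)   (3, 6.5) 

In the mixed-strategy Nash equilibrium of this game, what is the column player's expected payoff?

First find x, the probability the row player plays High, from the column player's indifference between High and Low: 7x + (1−x) = 3.5x + 6.5(1−x), giving x = 11/18.
Since the column player is indifferent in equilibrium, the column player's expected payoff equals the payoff from either column against (11/18, 7/18). Using High: 7(11/18) + (7/18) = 14/3.

14/3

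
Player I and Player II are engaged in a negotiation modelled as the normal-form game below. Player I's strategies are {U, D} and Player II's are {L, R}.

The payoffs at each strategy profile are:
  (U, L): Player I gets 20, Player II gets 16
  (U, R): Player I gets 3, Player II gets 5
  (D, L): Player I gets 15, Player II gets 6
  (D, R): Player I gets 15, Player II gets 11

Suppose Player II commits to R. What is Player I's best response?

Against R, Player I earns 3 from U and 15 from D.
So D is the best response.

D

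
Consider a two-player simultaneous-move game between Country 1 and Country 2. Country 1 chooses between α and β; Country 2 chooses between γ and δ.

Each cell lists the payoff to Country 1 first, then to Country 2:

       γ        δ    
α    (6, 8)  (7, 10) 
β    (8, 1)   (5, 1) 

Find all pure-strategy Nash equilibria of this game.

(α, δ) and (β, γ)

(α, γ): Country 1 prefers β (8 > 6); Country 2 prefers δ (10 > 8) — not an equilibrium.
(α, δ): Country 1 gets 7 ≥ 5 from β, and Country 2 gets 10 ≥ 8 from γ — Nash equilibrium.
(β, γ): Country 1 gets 8 ≥ 6 from α, and Country 2 gets 1 ≥ 1 from δ — Nash equilibrium.
(β, δ): Country 1 prefers α (7 > 5) — not an equilibrium.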